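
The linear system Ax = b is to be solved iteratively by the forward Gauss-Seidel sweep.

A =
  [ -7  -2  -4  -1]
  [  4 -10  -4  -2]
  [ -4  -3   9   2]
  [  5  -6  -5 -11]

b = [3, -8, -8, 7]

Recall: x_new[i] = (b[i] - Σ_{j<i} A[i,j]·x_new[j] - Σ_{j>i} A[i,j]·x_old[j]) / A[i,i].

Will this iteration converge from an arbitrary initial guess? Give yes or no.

Split A = D + L + U, D = diag(-7, -10, 9, -11).
T_GS = -(D+L)⁻¹U: row 0 first, T[0,3] = -(-1)/(-7) = -0.1429; later rows by forward substitution.
  T[0,:] = [+0.0000, -0.2857, -0.5714, -0.1429]
  T[1,:] = [+0.0000, -0.1143, -0.6286, -0.2571]
  T[2,:] = [+0.0000, -0.1651, -0.4635, -0.3714]
  T[3,:] = [+0.0000, +0.0075, +0.2938, +0.2442]
eigenvalue magnitudes: 0.5281, 0.1479, 0.1479, 0.0000.
spectral radius ρ = 0.5281; 0.5281 < 1 ⇒ converges.

yes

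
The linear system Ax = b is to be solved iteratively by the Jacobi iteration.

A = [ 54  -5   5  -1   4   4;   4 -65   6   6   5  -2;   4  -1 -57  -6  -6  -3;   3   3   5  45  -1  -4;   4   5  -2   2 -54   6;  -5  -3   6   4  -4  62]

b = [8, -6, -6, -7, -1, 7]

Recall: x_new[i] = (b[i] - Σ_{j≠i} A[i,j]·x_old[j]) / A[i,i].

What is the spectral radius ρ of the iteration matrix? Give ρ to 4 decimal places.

Let D = diag(54, -65, -57, 45, -54, 62); L, U the strict triangles.
T_J = -D⁻¹(L+U): T[4,2] = -(-2)/(-54) = -0.0370; T[4,4] = 0.
  T[0,:] = [+0.0000  +0.0926  -0.0926  +0.0185  -0.0741  -0.0741]
  T[1,:] = [+0.0615  +0.0000  +0.0923  +0.0923  +0.0769  -0.0308]
  T[2,:] = [+0.0702  -0.0175  +0.0000  -0.1053  -0.1053  -0.0526]
  T[3,:] = [-0.0667  -0.0667  -0.1111  +0.0000  +0.0222  +0.0889]
  T[4,:] = [+0.0741  +0.0926  -0.0370  +0.0370  +0.0000  +0.1111]
  T[5,:] = [+0.0806  +0.0484  -0.0968  -0.0645  +0.0645  +0.0000]
moduli |λ_i(T)| = 0.1958, 0.1362, 0.1362, 0.1302, 0.1302, 0.1210.
ρ(T) = max|λ| = 0.1958; 0.1958 < 1 ⇒ converges.

0.1958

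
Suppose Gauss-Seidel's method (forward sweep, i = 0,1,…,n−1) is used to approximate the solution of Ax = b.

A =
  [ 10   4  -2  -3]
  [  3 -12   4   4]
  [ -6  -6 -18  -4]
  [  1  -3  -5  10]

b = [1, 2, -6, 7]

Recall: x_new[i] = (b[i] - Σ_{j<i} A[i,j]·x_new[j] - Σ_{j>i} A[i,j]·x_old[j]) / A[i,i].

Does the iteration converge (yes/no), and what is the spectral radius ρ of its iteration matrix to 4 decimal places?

yes, ρ = 0.5245

Write A = D+L+U with D = diag(10, -12, -18, 10).
T_GS = -(D+L)⁻¹U: row 0 first, T[0,1] = -(4)/(10) = -0.4000; later rows by forward substitution.
  T[0,:] = [+0.0000, -0.4000, +0.2000, +0.3000]
  T[1,:] = [+0.0000, -0.1000, +0.3833, +0.4083]
  T[2,:] = [+0.0000, +0.1667, -0.1944, -0.4583]
  T[3,:] = [+0.0000, +0.0933, -0.0022, -0.1367]
|eigenvalues of T|: 0.5245, 0.0752, 0.0752, 0.0000.
ρ(T) = max|λ| = 0.5245; 0.5245 < 1: convergent.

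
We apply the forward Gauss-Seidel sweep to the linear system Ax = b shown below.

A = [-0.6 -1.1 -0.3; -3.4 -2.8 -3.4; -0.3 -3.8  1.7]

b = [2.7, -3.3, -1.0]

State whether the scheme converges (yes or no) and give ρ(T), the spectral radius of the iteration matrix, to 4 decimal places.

no, ρ = 1.1288

Split A = D + L + U, D = diag(-0.6, -2.8, 1.7).
Gauss-Seidel: T = -(D+L)⁻¹U, row 0 first, T[0,1] = -(-1.1)/(-0.6) = -1.8333; later rows by forward substitution.
  T[0,:] = [+0.0000 -1.8333 -0.5000]
  T[1,:] = [+0.0000 +2.2262 -0.6071]
  T[2,:] = [+0.0000 +4.6527 -1.4454]
|eigenvalues of T|: 1.1288, 0.3480, 0.0000.
spectral radius ρ = 1.1288; 1.1288 > 1, so it fails to converge.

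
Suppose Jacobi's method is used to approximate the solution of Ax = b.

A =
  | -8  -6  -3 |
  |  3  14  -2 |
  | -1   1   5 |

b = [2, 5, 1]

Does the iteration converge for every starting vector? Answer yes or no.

A = D + L + U where D = diag(-8, 14, 5).
T_J = -D⁻¹(L+U): T[2,0] = -(-1)/(5) = +0.2000; T[2,2] = 0.
  T[0,:] = [+0.0000, -0.7500, -0.3750]
  T[1,:] = [-0.2143, +0.0000, +0.1429]
  T[2,:] = [+0.2000, -0.2000, +0.0000]
|λ(T)| sorted: 0.3912, 0.3096, 0.3096.
ρ = 0.3912; 0.3912 < 1 ⇒ converges.

yes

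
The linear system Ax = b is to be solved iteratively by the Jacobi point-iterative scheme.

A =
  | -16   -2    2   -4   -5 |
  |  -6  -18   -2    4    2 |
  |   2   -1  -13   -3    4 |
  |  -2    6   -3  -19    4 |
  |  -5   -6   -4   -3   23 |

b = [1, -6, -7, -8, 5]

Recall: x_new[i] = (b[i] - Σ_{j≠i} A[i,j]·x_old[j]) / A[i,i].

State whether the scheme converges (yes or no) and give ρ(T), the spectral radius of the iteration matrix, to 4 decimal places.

Split A = D + L + U, D = diag(-16, -18, -13, -19, 23).
T_J = -D⁻¹(L+U): T[2,0] = -(2)/(-13) = +0.1538; T[2,2] = 0.
  T[0,:] = [+0.0000, -0.1250, +0.1250, -0.2500, -0.3125]
  T[1,:] = [-0.3333, +0.0000, -0.1111, +0.2222, +0.1111]
  T[2,:] = [+0.1538, -0.0769, +0.0000, -0.2308, +0.3077]
  T[3,:] = [-0.1053, +0.3158, -0.1579, +0.0000, +0.2105]
  T[4,:] = [+0.2174, +0.2609, +0.1739, +0.1304, +0.0000]
eigenvalue magnitudes: 0.5772, 0.3607, 0.2913, 0.2913, 0.1848.
ρ = 0.5772; 0.5772 < 1 ⇒ converges.

yes, ρ = 0.5772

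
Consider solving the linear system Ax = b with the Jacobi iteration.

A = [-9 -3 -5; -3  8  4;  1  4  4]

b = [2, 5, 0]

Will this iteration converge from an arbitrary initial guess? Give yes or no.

Let D = diag(-9, 8, 4); L, U the strict triangles.
T_J = -D⁻¹(L+U): T[0,2] = -(-5)/(-9) = -0.5556; T[0,0] = 0.
  T[0,:] = [+0.0000  -0.3333  -0.5556]
  T[1,:] = [+0.3750  +0.0000  -0.5000]
  T[2,:] = [-0.2500  -1.0000  +0.0000]
|eigenvalues of T|: 0.8435, 0.4445, 0.4445.
ρ = 0.8435; 0.8435 < 1, so it converges for any x₀.

yes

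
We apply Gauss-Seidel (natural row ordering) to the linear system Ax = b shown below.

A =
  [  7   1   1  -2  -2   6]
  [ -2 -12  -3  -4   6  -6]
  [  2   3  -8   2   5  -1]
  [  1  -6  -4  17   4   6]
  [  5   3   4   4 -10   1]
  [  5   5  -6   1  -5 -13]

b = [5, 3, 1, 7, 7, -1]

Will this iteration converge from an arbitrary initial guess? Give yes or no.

Write A = D+L+U with D = diag(7, -12, -8, 17, -10, -13).
GS T = -(D+L)⁻¹U: row 0 first, T[0,5] = -(6)/(7) = -0.8571; later rows by forward substitution.
  T[0,:] = [+0.0000, -0.1429, -0.1429, +0.2857, +0.2857, -0.8571]
  T[1,:] = [+0.0000, +0.0238, -0.2262, -0.3810, +0.4524, -0.3571]
  T[2,:] = [+0.0000, -0.0268, -0.1205, +0.1786, +0.8661, -0.4732]
  T[3,:] = [+0.0000, +0.0105, -0.0998, -0.1092, +0.1113, -0.5399]
  T[4,:] = [+0.0000, -0.0708, -0.2274, +0.0563, +0.6695, -0.8410]
  T[5,:] = [+0.0000, -0.0054, -0.0065, -0.1491, -0.3648, +0.0333]
moduli |λ_i(T)| = 0.8287, 0.3814, 0.1577, 0.1577, 0.0103, 0.0000.
spectral radius ρ = 0.8287; 0.8287 < 1, so it converges for any x₀.

yes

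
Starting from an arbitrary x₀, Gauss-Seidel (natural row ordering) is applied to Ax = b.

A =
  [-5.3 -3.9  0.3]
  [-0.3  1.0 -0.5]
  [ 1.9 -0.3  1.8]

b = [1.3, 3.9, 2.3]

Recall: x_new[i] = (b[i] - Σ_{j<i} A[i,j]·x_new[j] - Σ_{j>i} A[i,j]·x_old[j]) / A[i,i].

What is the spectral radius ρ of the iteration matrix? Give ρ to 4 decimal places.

0.7279

Write A = D+L+U with D = diag(-5.3, 1, 1.8).
GS T = -(D+L)⁻¹U: row 0 first, T[0,1] = -(-3.9)/(-5.3) = -0.7358; later rows by forward substitution.
  T[0,:] = [+0.0000, -0.7358, +0.0566]
  T[1,:] = [+0.0000, -0.2208, +0.5170]
  T[2,:] = [+0.0000, +0.7399, +0.0264]
|eigenvalues of T|: 0.7279, 0.5335, 0.0000.
spectral radius ρ = 0.7279; 0.7279 < 1, so it converges for any x₀.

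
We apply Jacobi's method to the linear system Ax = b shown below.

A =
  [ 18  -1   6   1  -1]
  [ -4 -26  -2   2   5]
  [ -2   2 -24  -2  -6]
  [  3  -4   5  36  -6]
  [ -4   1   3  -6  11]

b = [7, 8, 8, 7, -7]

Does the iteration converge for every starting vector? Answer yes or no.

yes

Let D = diag(18, -26, -24, 36, 11); L, U the strict triangles.
Jacobi T = -D⁻¹(L+U): T[4,1] = -(1)/(11) = -0.0909; T[4,4] = 0.
  T[0,:] = [+0.0000  +0.0556  -0.3333  -0.0556  +0.0556]
  T[1,:] = [-0.1538  +0.0000  -0.0769  +0.0769  +0.1923]
  T[2,:] = [-0.0833  +0.0833  +0.0000  -0.0833  -0.2500]
  T[3,:] = [-0.0833  +0.1111  -0.1389  +0.0000  +0.1667]
  T[4,:] = [+0.3636  -0.0909  -0.2727  +0.5455  +0.0000]
|eigenvalues of T|: 0.5320, 0.3509, 0.3509, 0.1554, 0.1182.
ρ(T) = max|λ| = 0.5320; 0.5320 < 1, so it converges for any x₀.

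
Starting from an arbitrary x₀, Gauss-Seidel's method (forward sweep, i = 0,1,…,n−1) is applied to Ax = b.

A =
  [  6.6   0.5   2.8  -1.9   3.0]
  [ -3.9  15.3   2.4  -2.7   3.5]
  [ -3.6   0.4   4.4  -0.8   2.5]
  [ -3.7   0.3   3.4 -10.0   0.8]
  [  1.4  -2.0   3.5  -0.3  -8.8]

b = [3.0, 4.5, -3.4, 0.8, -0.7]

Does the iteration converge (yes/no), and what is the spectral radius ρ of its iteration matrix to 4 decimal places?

Write A = D+L+U with D = diag(6.6, 15.3, 4.4, -10, -8.8).
T_GS = -(D+L)⁻¹U: row 0 first, T[0,2] = -(2.8)/(6.6) = -0.4242; later rows by forward substitution.
  T[0,:] = [+0.0000 -0.0758 -0.4242 +0.2879 -0.4545]
  T[1,:] = [+0.0000 -0.0193 -0.2650 +0.2499 -0.3446]
  T[2,:] = [+0.0000 -0.0602 -0.3230 +0.3946 -0.9088]
  T[3,:] = [+0.0000 +0.0070 +0.0392 +0.0352 -0.0711]
  T[4,:] = [+0.0000 -0.0319 -0.1371 +0.1448 -0.3530]
moduli |λ_i(T)| = 0.7377, 0.0649, 0.0240, 0.0240, 0.0000.
ρ(T) = max|λ| = 0.7377; 0.7377 < 1 ⇒ converges.

yes, ρ = 0.7377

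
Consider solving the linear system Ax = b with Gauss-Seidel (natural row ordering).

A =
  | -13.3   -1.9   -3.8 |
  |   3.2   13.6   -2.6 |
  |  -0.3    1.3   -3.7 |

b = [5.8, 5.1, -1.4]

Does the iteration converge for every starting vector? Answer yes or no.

Let D = diag(-13.3, 13.6, -3.7); L, U the strict triangles.
Gauss-Seidel: T = -(D+L)⁻¹U, row 0 first, T[0,1] = -(-1.9)/(-13.3) = -0.1429; later rows by forward substitution.
  T[0,:] = [+0.0000, -0.1429, -0.2857]
  T[1,:] = [+0.0000, +0.0336, +0.2584]
  T[2,:] = [+0.0000, +0.0234, +0.1140]
|eigenvalues of T|: 0.1613, 0.0137, 0.0000.
ρ(T) = max|λ| = 0.1613; 0.1613 < 1 ⇒ converges.

yes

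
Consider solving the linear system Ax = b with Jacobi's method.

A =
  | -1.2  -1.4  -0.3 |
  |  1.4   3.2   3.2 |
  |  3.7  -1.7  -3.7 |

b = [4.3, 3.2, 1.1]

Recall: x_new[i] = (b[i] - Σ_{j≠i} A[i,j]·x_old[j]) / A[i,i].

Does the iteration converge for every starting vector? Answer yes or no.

no

Split A = D + L + U, D = diag(-1.2, 3.2, -3.7).
Jacobi: T = -D⁻¹(L+U), T[0,2] = -(-0.3)/(-1.2) = -0.2500; T[0,0] = 0.
  T[0,:] = [+0.0000  -1.1667  -0.2500]
  T[1,:] = [-0.4375  +0.0000  -1.0000]
  T[2,:] = [+1.0000  -0.4595  +0.0000]
moduli |λ_i(T)| = 1.2657, 0.9392, 0.9392.
ρ = 1.2657; 1.2657 > 1: divergent.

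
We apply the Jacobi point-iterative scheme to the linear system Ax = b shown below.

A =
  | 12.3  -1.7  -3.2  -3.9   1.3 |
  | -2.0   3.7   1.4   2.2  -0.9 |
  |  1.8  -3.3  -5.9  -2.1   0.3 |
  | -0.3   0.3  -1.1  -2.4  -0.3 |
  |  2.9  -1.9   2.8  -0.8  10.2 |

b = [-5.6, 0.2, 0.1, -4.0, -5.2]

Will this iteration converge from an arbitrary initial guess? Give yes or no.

Write A = D+L+U with D = diag(12.3, 3.7, -5.9, -2.4, 10.2).
T_J = -D⁻¹(L+U): T[0,4] = -(1.3)/(12.3) = -0.1057; T[0,0] = 0.
  T[0,:] = [+0.0000 +0.1382 +0.2602 +0.3171 -0.1057]
  T[1,:] = [+0.5405 +0.0000 -0.3784 -0.5946 +0.2432]
  T[2,:] = [+0.3051 -0.5593 +0.0000 -0.3559 +0.0508]
  T[3,:] = [-0.1250 +0.1250 -0.4583 +0.0000 -0.1250]
  T[4,:] = [-0.2843 +0.1863 -0.2745 +0.0784 +0.0000]
moduli |λ_i(T)| = 0.8620, 0.3187, 0.3187, 0.1601, 0.1601.
spectral radius ρ = 0.8620; 0.8620 < 1 ⇒ converges.

yes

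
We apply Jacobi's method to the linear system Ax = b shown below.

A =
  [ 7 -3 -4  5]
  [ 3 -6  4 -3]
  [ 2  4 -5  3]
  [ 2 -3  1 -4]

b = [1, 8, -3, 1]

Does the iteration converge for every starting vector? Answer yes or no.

Write A = D+L+U with D = diag(7, -6, -5, -4).
Jacobi: T = -D⁻¹(L+U), T[3,2] = -(1)/(-4) = +0.2500; T[3,3] = 0.
  T[0,:] = [+0.0000 +0.4286 +0.5714 -0.7143]
  T[1,:] = [+0.5000 +0.0000 +0.6667 -0.5000]
  T[2,:] = [+0.4000 +0.8000 +0.0000 +0.6000]
  T[3,:] = [+0.5000 -0.7500 +0.2500 +0.0000]
|λ(T)| sorted: 1.1385, 0.9431, 0.3019, 0.1065.
spectral radius ρ = 1.1385; 1.1385 > 1, so it fails to converge.

no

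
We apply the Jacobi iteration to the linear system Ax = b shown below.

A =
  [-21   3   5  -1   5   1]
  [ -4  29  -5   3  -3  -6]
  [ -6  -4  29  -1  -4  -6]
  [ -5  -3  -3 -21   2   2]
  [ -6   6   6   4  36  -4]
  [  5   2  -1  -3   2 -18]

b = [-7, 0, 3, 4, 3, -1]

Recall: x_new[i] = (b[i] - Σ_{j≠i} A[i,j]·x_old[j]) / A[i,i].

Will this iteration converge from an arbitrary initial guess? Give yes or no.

yes

Split A = D + L + U, D = diag(-21, 29, 29, -21, 36, -18).
Jacobi T = -D⁻¹(L+U): T[4,5] = -(-4)/(36) = +0.1111; T[4,4] = 0.
  T[0,:] = [+0.0000 +0.1429 +0.2381 -0.0476 +0.2381 +0.0476]
  T[1,:] = [+0.1379 +0.0000 +0.1724 -0.1034 +0.1034 +0.2069]
  T[2,:] = [+0.2069 +0.1379 +0.0000 +0.0345 +0.1379 +0.2069]
  T[3,:] = [-0.2381 -0.1429 -0.1429 +0.0000 +0.0952 +0.0952]
  T[4,:] = [+0.1667 -0.1667 -0.1667 -0.1111 +0.0000 +0.1111]
  T[5,:] = [+0.2778 +0.1111 -0.0556 -0.1667 +0.1111 +0.0000]
|λ(T)| sorted: 0.5139, 0.2555, 0.2555, 0.2548, 0.2548, 0.0577.
ρ(T) = max|λ| = 0.5139; 0.5139 < 1 ⇒ converges.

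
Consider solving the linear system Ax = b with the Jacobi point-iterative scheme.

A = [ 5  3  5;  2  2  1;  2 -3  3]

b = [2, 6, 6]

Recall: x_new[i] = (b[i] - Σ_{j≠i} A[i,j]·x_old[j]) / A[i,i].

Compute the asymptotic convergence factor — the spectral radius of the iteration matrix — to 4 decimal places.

1.1977

Diagonal D = diag(5, 2, 3); L, U strict lower/upper.
Jacobi T = -D⁻¹(L+U): T[2,1] = -(-3)/(3) = +1.0000; T[2,2] = 0.
  T[0,:] = [+0.0000  -0.6000  -1.0000]
  T[1,:] = [-1.0000  +0.0000  -0.5000]
  T[2,:] = [-0.6667  +1.0000  +0.0000]
eigenvalue magnitudes: 1.1977, 0.8173, 0.8173.
spectral radius ρ = 1.1977; 1.1977 > 1, so it fails to converge.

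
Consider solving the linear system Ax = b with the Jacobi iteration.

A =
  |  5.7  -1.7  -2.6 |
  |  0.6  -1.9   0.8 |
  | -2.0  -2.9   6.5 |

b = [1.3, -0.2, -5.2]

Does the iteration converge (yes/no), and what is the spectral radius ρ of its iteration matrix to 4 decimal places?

Diagonal D = diag(5.7, -1.9, 6.5); L, U strict lower/upper.
T_J = -D⁻¹(L+U): T[1,2] = -(0.8)/(-1.9) = +0.4211; T[1,1] = 0.
  T[0,:] = [+0.0000  +0.2982  +0.4561]
  T[1,:] = [+0.3158  +0.0000  +0.4211]
  T[2,:] = [+0.3077  +0.4462  +0.0000]
|λ(T)| sorted: 0.7483, 0.4237, 0.3246.
ρ(T) = max|λ| = 0.7483; 0.7483 < 1: convergent.

yes, ρ = 0.7483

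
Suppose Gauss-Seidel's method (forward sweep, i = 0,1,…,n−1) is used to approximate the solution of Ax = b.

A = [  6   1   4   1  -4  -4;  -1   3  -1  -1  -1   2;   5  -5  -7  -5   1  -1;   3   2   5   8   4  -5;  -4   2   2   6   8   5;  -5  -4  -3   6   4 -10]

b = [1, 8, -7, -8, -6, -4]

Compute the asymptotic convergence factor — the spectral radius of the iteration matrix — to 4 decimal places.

1.2018

Let D = diag(6, 3, -7, 8, 8, -10); L, U the strict triangles.
Gauss-Seidel: T = -(D+L)⁻¹U, row 0 first, T[0,4] = -(-4)/(6) = +0.6667; later rows by forward substitution.
  T[0,:] = [+0.0000 -0.1667 -0.6667 -0.1667 +0.6667 +0.6667]
  T[1,:] = [+0.0000 -0.0556 +0.1111 +0.2778 +0.5556 -0.4444]
  T[2,:] = [+0.0000 -0.0794 -0.5556 -1.0317 +0.2222 +0.6508]
  T[3,:] = [+0.0000 +0.1260 +0.5694 +0.6379 -1.0278 +0.0794]
  T[4,:] = [+0.0000 -0.1441 -0.6493 -0.3733 +0.9097 -0.4028]
  T[5,:] = [+0.0000 +0.1473 +0.5375 +0.5152 -0.8750 -0.4643]
eigenvalue magnitudes: 1.2018, 0.7673, 0.4137, 0.3261, 0.0498, 0.0000.
ρ = 1.2018; 1.2018 > 1: divergent.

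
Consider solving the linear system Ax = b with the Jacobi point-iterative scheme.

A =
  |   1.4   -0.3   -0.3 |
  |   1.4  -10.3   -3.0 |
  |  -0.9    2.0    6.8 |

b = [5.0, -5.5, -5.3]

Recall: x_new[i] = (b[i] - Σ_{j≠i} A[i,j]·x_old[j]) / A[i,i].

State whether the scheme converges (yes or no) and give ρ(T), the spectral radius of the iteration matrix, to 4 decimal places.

Diagonal D = diag(1.4, -10.3, 6.8); L, U strict lower/upper.
Jacobi: T = -D⁻¹(L+U), T[0,1] = -(-0.3)/(1.4) = +0.2143; T[0,0] = 0.
  T[0,:] = [+0.0000 +0.2143 +0.2143]
  T[1,:] = [+0.1359 +0.0000 -0.2913]
  T[2,:] = [+0.1324 -0.2941 +0.0000]
eigenvalue magnitudes: 0.4272, 0.2927, 0.1346.
spectral radius ρ = 0.4272; 0.4272 < 1 ⇒ converges.

yes, ρ = 0.4272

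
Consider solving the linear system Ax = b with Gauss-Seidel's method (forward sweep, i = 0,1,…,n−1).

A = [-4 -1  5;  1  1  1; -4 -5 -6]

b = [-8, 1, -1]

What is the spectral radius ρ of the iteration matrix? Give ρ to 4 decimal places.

1.1463

Write A = D+L+U with D = diag(-4, 1, -6).
T_GS = -(D+L)⁻¹U: row 0 first, T[0,1] = -(-1)/(-4) = -0.2500; later rows by forward substitution.
  T[0,:] = [+0.0000, -0.2500, +1.2500]
  T[1,:] = [+0.0000, +0.2500, -2.2500]
  T[2,:] = [+0.0000, -0.0417, +1.0417]
|λ(T)| sorted: 1.1463, 0.1454, 0.0000.
spectral radius ρ = 1.1463; 1.1463 > 1, so it fails to converge.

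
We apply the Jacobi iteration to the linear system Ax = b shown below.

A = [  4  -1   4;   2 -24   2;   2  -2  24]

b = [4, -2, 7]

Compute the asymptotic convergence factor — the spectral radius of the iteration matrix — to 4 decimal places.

0.3671

Split A = D + L + U, D = diag(4, -24, 24).
Jacobi: T = -D⁻¹(L+U), T[0,1] = -(-1)/(4) = +0.2500; T[0,0] = 0.
  T[0,:] = [+0.0000, +0.2500, -1.0000]
  T[1,:] = [+0.0833, +0.0000, +0.0833]
  T[2,:] = [-0.0833, +0.0833, +0.0000]
|eigenvalues of T|: 0.3671, 0.2838, 0.0833.
ρ(T) = max|λ| = 0.3671; 0.3671 < 1: convergent.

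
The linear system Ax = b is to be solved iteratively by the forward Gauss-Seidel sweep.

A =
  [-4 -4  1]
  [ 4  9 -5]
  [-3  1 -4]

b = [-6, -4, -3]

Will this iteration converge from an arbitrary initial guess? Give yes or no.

yes

A = D + L + U where D = diag(-4, 9, -4).
GS T = -(D+L)⁻¹U: row 0 first, T[0,2] = -(1)/(-4) = +0.2500; later rows by forward substitution.
  T[0,:] = [+0.0000, -1.0000, +0.2500]
  T[1,:] = [+0.0000, +0.4444, +0.4444]
  T[2,:] = [+0.0000, +0.8611, -0.0764]
|λ(T)| sorted: 0.8552, 0.4872, 0.0000.
ρ = 0.8552; 0.8552 < 1, so it converges for any x₀.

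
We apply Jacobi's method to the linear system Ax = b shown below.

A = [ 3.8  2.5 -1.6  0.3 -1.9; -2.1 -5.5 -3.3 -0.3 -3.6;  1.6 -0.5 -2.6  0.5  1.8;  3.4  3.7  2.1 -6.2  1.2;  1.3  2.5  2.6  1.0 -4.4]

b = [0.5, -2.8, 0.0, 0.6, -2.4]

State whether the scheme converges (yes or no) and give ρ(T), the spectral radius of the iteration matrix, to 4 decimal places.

Diagonal D = diag(3.8, -5.5, -2.6, -6.2, -4.4); L, U strict lower/upper.
Jacobi T = -D⁻¹(L+U): T[0,1] = -(2.5)/(3.8) = -0.6579; T[0,0] = 0.
  T[0,:] = [+0.0000 -0.6579 +0.4211 -0.0789 +0.5000]
  T[1,:] = [-0.3818 +0.0000 -0.6000 -0.0545 -0.6545]
  T[2,:] = [+0.6154 -0.1923 +0.0000 +0.1923 +0.6923]
  T[3,:] = [+0.5484 +0.5968 +0.3387 +0.0000 +0.1935]
  T[4,:] = [+0.2955 +0.5682 +0.5909 +0.2273 +0.0000]
eigenvalue magnitudes: 1.1595, 0.6498, 0.3271, 0.3271, 0.3060.
ρ(T) = max|λ| = 1.1595; 1.1595 > 1 ⇒ diverges.

no, ρ = 1.1595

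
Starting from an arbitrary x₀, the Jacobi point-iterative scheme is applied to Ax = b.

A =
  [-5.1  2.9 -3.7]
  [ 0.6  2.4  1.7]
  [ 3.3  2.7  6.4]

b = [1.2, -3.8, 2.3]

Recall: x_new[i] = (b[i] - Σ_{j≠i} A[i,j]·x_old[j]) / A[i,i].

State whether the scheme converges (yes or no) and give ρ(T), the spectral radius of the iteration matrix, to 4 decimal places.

yes, ρ = 0.8299

Split A = D + L + U, D = diag(-5.1, 2.4, 6.4).
Jacobi: T = -D⁻¹(L+U), T[2,1] = -(2.7)/(6.4) = -0.4219; T[2,2] = 0.
  T[0,:] = [+0.0000  +0.5686  -0.7255]
  T[1,:] = [-0.2500  +0.0000  -0.7083]
  T[2,:] = [-0.5156  -0.4219  +0.0000]
|roots of det(T-λI)|: 0.8299, 0.5339, 0.2960.
spectral radius ρ = 0.8299; 0.8299 < 1, so it converges for any x₀.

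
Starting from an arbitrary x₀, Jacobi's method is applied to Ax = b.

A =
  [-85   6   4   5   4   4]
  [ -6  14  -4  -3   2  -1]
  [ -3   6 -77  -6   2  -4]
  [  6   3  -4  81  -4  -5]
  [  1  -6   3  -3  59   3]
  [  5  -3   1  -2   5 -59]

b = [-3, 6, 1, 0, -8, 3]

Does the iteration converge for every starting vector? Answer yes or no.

yes

Split A = D + L + U, D = diag(-85, 14, -77, 81, 59, -59).
Jacobi T = -D⁻¹(L+U): T[3,5] = -(-5)/(81) = +0.0617; T[3,3] = 0.
  T[0,:] = [+0.0000  +0.0706  +0.0471  +0.0588  +0.0471  +0.0471]
  T[1,:] = [+0.4286  +0.0000  +0.2857  +0.2143  -0.1429  +0.0714]
  T[2,:] = [-0.0390  +0.0779  +0.0000  -0.0779  +0.0260  -0.0519]
  T[3,:] = [-0.0741  -0.0370  +0.0494  +0.0000  +0.0494  +0.0617]
  T[4,:] = [-0.0169  +0.1017  -0.0508  +0.0508  +0.0000  -0.0508]
  T[5,:] = [+0.0847  -0.0508  +0.0169  -0.0339  +0.0847  +0.0000]
|λ(T)| sorted: 0.2195, 0.1819, 0.1819, 0.1564, 0.0487, 0.0487.
ρ(T) = max|λ| = 0.2195; 0.2195 < 1 ⇒ converges.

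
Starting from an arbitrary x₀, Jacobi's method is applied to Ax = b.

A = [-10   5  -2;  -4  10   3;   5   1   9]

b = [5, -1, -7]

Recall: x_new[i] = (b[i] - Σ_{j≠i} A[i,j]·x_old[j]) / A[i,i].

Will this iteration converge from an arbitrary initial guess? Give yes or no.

yes

Diagonal D = diag(-10, 10, 9); L, U strict lower/upper.
Jacobi T = -D⁻¹(L+U): T[2,1] = -(1)/(9) = -0.1111; T[2,2] = 0.
  T[0,:] = [+0.0000, +0.5000, -0.2000]
  T[1,:] = [+0.4000, +0.0000, -0.3000]
  T[2,:] = [-0.5556, -0.1111, +0.0000]
|roots of det(T-λI)|: 0.6913, 0.3653, 0.3653.
spectral radius ρ = 0.6913; 0.6913 < 1, so it converges for any x₀.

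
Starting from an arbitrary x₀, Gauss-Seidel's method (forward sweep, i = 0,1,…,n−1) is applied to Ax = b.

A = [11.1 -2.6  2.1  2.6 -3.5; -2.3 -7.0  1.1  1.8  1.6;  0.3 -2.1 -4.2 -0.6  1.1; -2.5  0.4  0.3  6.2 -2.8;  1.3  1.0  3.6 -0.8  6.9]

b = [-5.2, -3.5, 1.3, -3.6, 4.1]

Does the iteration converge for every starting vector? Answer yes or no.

Write A = D+L+U with D = diag(11.1, -7, -4.2, 6.2, 6.9).
Gauss-Seidel: T = -(D+L)⁻¹U, row 0 first, T[0,2] = -(2.1)/(11.1) = -0.1892; later rows by forward substitution.
  T[0,:] = [+0.0000  +0.2342  -0.1892  -0.2342  +0.3153]
  T[1,:] = [+0.0000  -0.0770  +0.2193  +0.3341  +0.1250]
  T[2,:] = [+0.0000  +0.0552  -0.1232  -0.3266  +0.2219]
  T[3,:] = [+0.0000  +0.0967  -0.0845  -0.1002  +0.5600]
  T[4,:] = [+0.0000  -0.0506  +0.0583  +0.1545  -0.1284]
|eigenvalues of T|: 0.5979, 0.1710, 0.0662, 0.0662, 0.0000.
spectral radius ρ = 0.5979; 0.5979 < 1 ⇒ converges.

yes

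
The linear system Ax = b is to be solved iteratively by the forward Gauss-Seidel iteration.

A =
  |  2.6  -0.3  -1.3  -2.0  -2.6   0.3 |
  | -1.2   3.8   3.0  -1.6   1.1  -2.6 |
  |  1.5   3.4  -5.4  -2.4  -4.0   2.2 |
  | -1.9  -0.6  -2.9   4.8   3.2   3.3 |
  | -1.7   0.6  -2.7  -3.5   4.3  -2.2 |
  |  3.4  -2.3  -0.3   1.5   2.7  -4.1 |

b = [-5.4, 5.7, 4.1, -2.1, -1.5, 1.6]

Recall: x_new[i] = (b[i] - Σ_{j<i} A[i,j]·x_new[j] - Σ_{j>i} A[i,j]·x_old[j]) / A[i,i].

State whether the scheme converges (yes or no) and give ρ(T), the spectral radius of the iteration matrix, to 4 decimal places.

A = D + L + U where D = diag(2.6, 3.8, -5.4, 4.8, 4.3, -4.1).
GS T = -(D+L)⁻¹U: row 0 first, T[0,1] = -(-0.3)/(2.6) = +0.1154; later rows by forward substitution.
  T[0,:] = [+0.0000 +0.1154 +0.5000 +0.7692 +1.0000 -0.1154]
  T[1,:] = [+0.0000 +0.0364 -0.6316 +0.6640 +0.0263 +0.6478]
  T[2,:] = [+0.0000 +0.0550 -0.2588 +0.1873 -0.4464 +0.7832]
  T[3,:] = [+0.0000 +0.0835 -0.0374 +0.5006 -0.5372 -0.1790]
  T[4,:] = [+0.0000 +0.1430 +0.0929 +0.7366 -0.3259 +0.7217]
  T[5,:] = [+0.0000 +0.1959 +0.8354 +0.9199 +0.4360 -0.1066]
|roots of det(T-λI)|: 1.2954, 0.9231, 0.9231, 0.1019, 0.1019, 0.0000.
spectral radius ρ = 1.2954; 1.2954 > 1, so it fails to converge.

no, ρ = 1.2954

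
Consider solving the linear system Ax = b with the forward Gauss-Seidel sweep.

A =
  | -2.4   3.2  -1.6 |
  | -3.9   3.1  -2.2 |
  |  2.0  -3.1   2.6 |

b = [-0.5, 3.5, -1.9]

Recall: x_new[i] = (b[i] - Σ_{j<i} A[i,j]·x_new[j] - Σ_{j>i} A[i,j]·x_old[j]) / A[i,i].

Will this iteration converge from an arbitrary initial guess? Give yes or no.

no

Split A = D + L + U, D = diag(-2.4, 3.1, 2.6).
T_GS = -(D+L)⁻¹U: row 0 first, T[0,1] = -(3.2)/(-2.4) = +1.3333; later rows by forward substitution.
  T[0,:] = [+0.0000  +1.3333  -0.6667]
  T[1,:] = [+0.0000  +1.6774  -0.1290]
  T[2,:] = [+0.0000  +0.9744  +0.3590]
eigenvalue magnitudes: 1.5739, 0.4625, 0.0000.
ρ(T) = max|λ| = 1.5739; 1.5739 > 1 ⇒ diverges.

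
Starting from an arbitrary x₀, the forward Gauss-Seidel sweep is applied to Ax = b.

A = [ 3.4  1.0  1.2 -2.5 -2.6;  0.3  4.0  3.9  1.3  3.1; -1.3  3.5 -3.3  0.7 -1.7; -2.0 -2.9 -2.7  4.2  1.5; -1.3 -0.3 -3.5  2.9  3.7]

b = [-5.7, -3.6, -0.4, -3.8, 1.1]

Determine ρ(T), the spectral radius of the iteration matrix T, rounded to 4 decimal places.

1.2561

Write A = D+L+U with D = diag(3.4, 4, -3.3, 4.2, 3.7).
T_GS = -(D+L)⁻¹U: row 0 first, T[0,4] = -(-2.6)/(3.4) = +0.7647; later rows by forward substitution.
  T[0,:] = [+0.0000, -0.2941, -0.3529, +0.7353, +0.7647]
  T[1,:] = [+0.0000, +0.0221, -0.9485, -0.3801, -0.8324]
  T[2,:] = [+0.0000, +0.1393, -0.8670, -0.4807, -1.6992]
  T[3,:] = [+0.0000, -0.0353, -1.3803, -0.2214, -1.6601]
  T[4,:] = [+0.0000, +0.0579, +0.0609, -0.0537, -0.1050]
|roots of det(T-λI)|: 1.2561, 0.3236, 0.3012, 0.0623, 0.0000.
spectral radius ρ = 1.2561; 1.2561 > 1: divergent.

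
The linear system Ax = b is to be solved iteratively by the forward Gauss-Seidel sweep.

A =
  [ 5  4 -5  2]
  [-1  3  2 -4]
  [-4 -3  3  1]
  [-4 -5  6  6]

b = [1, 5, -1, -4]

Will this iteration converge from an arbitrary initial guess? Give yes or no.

no

A = D + L + U where D = diag(5, 3, 3, 6).
GS T = -(D+L)⁻¹U: row 0 first, T[0,1] = -(4)/(5) = -0.8000; later rows by forward substitution.
  T[0,:] = [+0.0000  -0.8000  +1.0000  -0.4000]
  T[1,:] = [+0.0000  -0.2667  -0.3333  +1.2000]
  T[2,:] = [+0.0000  -1.3333  +1.0000  +0.3333]
  T[3,:] = [+0.0000  +0.5778  -0.6111  +0.4000]
|eigenvalues of T|: 1.6420, 0.6243, 0.1156, 0.0000.
ρ(T) = max|λ| = 1.6420; 1.6420 > 1: divergent.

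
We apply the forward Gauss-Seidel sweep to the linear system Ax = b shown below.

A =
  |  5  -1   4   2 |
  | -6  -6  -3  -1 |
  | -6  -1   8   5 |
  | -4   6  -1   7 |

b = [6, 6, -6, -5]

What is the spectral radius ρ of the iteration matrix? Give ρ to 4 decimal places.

Split A = D + L + U, D = diag(5, -6, 8, 7).
GS T = -(D+L)⁻¹U: row 0 first, T[0,3] = -(2)/(5) = -0.4000; later rows by forward substitution.
  T[0,:] = [+0.0000, +0.2000, -0.8000, -0.4000]
  T[1,:] = [+0.0000, -0.2000, +0.3000, +0.2333]
  T[2,:] = [+0.0000, +0.1250, -0.5625, -0.8958]
  T[3,:] = [+0.0000, +0.3036, -0.7946, -0.5565]
|eigenvalues of T|: 1.4928, 0.2643, 0.0905, 0.0000.
spectral radius ρ = 1.4928; 1.4928 > 1: divergent.

1.4928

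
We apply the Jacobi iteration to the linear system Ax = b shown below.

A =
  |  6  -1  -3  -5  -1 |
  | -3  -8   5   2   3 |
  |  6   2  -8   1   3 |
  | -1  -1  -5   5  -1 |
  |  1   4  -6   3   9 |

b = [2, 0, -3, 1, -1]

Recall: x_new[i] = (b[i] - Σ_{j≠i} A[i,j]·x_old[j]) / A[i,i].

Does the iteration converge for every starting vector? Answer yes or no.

A = D + L + U where D = diag(6, -8, -8, 5, 9).
Jacobi T = -D⁻¹(L+U): T[0,4] = -(-1)/(6) = +0.1667; T[0,0] = 0.
  T[0,:] = [+0.0000  +0.1667  +0.5000  +0.8333  +0.1667]
  T[1,:] = [-0.3750  +0.0000  +0.6250  +0.2500  +0.3750]
  T[2,:] = [+0.7500  +0.2500  +0.0000  +0.1250  +0.3750]
  T[3,:] = [+0.2000  +0.2000  +1.0000  +0.0000  +0.2000]
  T[4,:] = [-0.1111  -0.4444  +0.6667  -0.3333  +0.0000]
moduli |λ_i(T)| = 1.1790, 0.7935, 0.7935, 0.4245, 0.4245.
ρ(T) = max|λ| = 1.1790; 1.1790 > 1: divergent.

no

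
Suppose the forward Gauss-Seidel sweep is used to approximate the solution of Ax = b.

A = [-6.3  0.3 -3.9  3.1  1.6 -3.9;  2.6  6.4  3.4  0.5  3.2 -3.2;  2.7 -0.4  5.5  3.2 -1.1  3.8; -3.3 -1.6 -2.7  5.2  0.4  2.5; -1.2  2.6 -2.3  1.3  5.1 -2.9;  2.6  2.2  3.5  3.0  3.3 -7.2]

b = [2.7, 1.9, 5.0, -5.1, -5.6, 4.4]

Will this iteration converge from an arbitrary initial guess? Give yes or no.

Write A = D+L+U with D = diag(-6.3, 6.4, 5.5, 5.2, 5.1, -7.2).
T_GS = -(D+L)⁻¹U: row 0 first, T[0,2] = -(-3.9)/(-6.3) = -0.6190; later rows by forward substitution.
  T[0,:] = [+0.0000, +0.0476, -0.6190, +0.4921, +0.2540, -0.6190]
  T[1,:] = [+0.0000, -0.0193, -0.2798, -0.2780, -0.6032, +0.7515]
  T[2,:] = [+0.0000, -0.0248, +0.2835, -0.8436, +0.0315, -0.3324]
  T[3,:] = [+0.0000, +0.0114, -0.3317, -0.2113, -0.0850, -0.8150]
  T[4,:] = [+0.0000, +0.0070, +0.2094, -0.0691, +0.4031, +0.0977]
  T[5,:] = [+0.0000, +0.0072, -0.2134, -0.4370, +0.0720, -0.4503]
eigenvalue magnitudes: 1.1632, 0.7136, 0.2363, 0.2363, 0.0050, 0.0000.
ρ(T) = max|λ| = 1.1632; 1.1632 > 1 ⇒ diverges.

no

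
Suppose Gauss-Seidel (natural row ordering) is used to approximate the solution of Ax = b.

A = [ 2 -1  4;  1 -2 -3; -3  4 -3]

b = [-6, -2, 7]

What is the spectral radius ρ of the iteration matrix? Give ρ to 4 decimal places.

Diagonal D = diag(2, -2, -3); L, U strict lower/upper.
GS T = -(D+L)⁻¹U: row 0 first, T[0,2] = -(4)/(2) = -2.0000; later rows by forward substitution.
  T[0,:] = [+0.0000, +0.5000, -2.0000]
  T[1,:] = [+0.0000, +0.2500, -2.5000]
  T[2,:] = [+0.0000, -0.1667, -1.3333]
|roots of det(T-λI)|: 1.5631, 0.4798, 0.0000.
spectral radius ρ = 1.5631; 1.5631 > 1 ⇒ diverges.

1.5631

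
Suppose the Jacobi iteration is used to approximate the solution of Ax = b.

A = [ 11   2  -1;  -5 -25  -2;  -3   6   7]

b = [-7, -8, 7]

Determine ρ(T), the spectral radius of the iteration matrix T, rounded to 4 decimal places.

0.4399

A = D + L + U where D = diag(11, -25, 7).
Jacobi T = -D⁻¹(L+U): T[2,0] = -(-3)/(7) = +0.4286; T[2,2] = 0.
  T[0,:] = [+0.0000  -0.1818  +0.0909]
  T[1,:] = [-0.2000  +0.0000  -0.0800]
  T[2,:] = [+0.4286  -0.8571  +0.0000]
|roots of det(T-λI)|: 0.4399, 0.2227, 0.2227.
spectral radius ρ = 0.4399; 0.4399 < 1 ⇒ converges.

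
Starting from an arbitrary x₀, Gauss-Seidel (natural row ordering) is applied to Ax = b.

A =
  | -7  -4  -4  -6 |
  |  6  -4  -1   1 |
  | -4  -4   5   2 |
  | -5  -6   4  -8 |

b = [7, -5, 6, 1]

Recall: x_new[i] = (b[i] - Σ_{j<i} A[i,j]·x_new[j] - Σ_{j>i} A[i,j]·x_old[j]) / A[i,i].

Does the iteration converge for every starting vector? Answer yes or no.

no

Write A = D+L+U with D = diag(-7, -4, 5, -8).
GS T = -(D+L)⁻¹U: row 0 first, T[0,2] = -(-4)/(-7) = -0.5714; later rows by forward substitution.
  T[0,:] = [+0.0000 -0.5714 -0.5714 -0.8571]
  T[1,:] = [+0.0000 -0.8571 -1.1071 -1.0357]
  T[2,:] = [+0.0000 -1.1429 -1.3429 -1.9143]
  T[3,:] = [+0.0000 +0.4286 +0.5161 +0.3554]
moduli |λ_i(T)| = 1.4613, 0.4390, 0.0557, 0.0000.
ρ = 1.4613; 1.4613 > 1: divergent.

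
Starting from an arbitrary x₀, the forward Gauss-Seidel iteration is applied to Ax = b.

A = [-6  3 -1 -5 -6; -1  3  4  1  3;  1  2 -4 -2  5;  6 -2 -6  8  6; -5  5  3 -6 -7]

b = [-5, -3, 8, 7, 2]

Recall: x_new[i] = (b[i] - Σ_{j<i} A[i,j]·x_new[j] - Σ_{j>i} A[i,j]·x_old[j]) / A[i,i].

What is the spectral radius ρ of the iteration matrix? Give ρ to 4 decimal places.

Diagonal D = diag(-6, 3, -4, 8, -7); L, U strict lower/upper.
Gauss-Seidel: T = -(D+L)⁻¹U, row 0 first, T[0,3] = -(-5)/(-6) = -0.8333; later rows by forward substitution.
  T[0,:] = [+0.0000 +0.5000 -0.1667 -0.8333 -1.0000]
  T[1,:] = [+0.0000 +0.1667 -1.3889 -0.6111 -1.3333]
  T[2,:] = [+0.0000 +0.2083 -0.7361 -1.0139 +0.3333]
  T[3,:] = [+0.0000 -0.1771 -0.7743 -0.2882 -0.0833]
  T[4,:] = [+0.0000 +0.0030 -0.5248 -0.0288 -0.0238]
moduli |λ_i(T)| = 1.3251, 0.5174, 0.5103, 0.5103, 0.0000.
ρ = 1.3251; 1.3251 > 1 ⇒ diverges.

1.3251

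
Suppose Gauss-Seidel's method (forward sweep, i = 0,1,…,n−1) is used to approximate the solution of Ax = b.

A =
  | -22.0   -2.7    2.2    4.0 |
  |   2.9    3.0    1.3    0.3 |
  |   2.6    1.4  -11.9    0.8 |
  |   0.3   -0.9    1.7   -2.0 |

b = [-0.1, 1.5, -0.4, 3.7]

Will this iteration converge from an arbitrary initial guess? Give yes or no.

yes

Diagonal D = diag(-22, 3, -11.9, -2); L, U strict lower/upper.
T_GS = -(D+L)⁻¹U: row 0 first, T[0,2] = -(2.2)/(-22) = +0.1000; later rows by forward substitution.
  T[0,:] = [+0.0000  -0.1227  +0.1000  +0.1818]
  T[1,:] = [+0.0000  +0.1186  -0.5300  -0.2758]
  T[2,:] = [+0.0000  -0.0129  -0.0405  +0.0745]
  T[3,:] = [+0.0000  -0.0827  +0.2191  +0.2147]
|roots of det(T-λI)|: 0.3848, 0.0728, 0.0191, 0.0000.
ρ(T) = max|λ| = 0.3848; 0.3848 < 1: convergent.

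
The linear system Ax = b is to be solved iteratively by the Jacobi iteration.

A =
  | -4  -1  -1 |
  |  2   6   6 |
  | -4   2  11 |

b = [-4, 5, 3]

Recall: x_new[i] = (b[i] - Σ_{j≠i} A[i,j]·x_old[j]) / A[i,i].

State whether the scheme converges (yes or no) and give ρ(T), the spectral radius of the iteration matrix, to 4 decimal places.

yes, ρ = 0.5570

Split A = D + L + U, D = diag(-4, 6, 11).
T_J = -D⁻¹(L+U): T[0,2] = -(-1)/(-4) = -0.2500; T[0,0] = 0.
  T[0,:] = [+0.0000  -0.2500  -0.2500]
  T[1,:] = [-0.3333  +0.0000  -1.0000]
  T[2,:] = [+0.3636  -0.1818  +0.0000]
moduli |λ_i(T)| = 0.5570, 0.3688, 0.3688.
ρ(T) = max|λ| = 0.5570; 0.5570 < 1, so it converges for any x₀.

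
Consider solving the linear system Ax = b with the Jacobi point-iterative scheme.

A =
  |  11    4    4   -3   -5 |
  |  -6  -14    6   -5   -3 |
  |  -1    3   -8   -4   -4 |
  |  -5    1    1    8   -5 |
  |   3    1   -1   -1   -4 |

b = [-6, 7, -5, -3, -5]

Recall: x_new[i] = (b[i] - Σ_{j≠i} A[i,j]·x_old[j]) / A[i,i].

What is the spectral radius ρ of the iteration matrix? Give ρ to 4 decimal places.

A = D + L + U where D = diag(11, -14, -8, 8, -4).
Jacobi: T = -D⁻¹(L+U), T[4,3] = -(-1)/(-4) = -0.2500; T[4,4] = 0.
  T[0,:] = [+0.0000, -0.3636, -0.3636, +0.2727, +0.4545]
  T[1,:] = [-0.4286, +0.0000, +0.4286, -0.3571, -0.2143]
  T[2,:] = [-0.1250, +0.3750, +0.0000, -0.5000, -0.5000]
  T[3,:] = [+0.6250, -0.1250, -0.1250, +0.0000, +0.6250]
  T[4,:] = [+0.7500, +0.2500, -0.2500, -0.2500, +0.0000]
eigenvalue magnitudes: 1.2019, 0.6464, 0.3638, 0.3638, 0.1372.
ρ = 1.2019; 1.2019 > 1, so it fails to converge.

1.2019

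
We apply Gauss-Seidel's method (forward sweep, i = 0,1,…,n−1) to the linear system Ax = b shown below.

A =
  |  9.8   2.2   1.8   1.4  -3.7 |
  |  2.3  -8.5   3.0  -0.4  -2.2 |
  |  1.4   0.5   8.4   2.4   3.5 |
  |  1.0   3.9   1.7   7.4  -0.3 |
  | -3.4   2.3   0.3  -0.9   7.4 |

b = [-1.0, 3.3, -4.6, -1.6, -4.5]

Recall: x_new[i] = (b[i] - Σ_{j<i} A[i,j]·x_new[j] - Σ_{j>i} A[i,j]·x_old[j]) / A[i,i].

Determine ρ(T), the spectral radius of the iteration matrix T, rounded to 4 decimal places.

Write A = D+L+U with D = diag(9.8, -8.5, 8.4, 7.4, 7.4).
T_GS = -(D+L)⁻¹U: row 0 first, T[0,1] = -(2.2)/(9.8) = -0.2245; later rows by forward substitution.
  T[0,:] = [+0.0000 -0.2245 -0.1837 -0.1429 +0.3776]
  T[1,:] = [+0.0000 -0.0607 +0.3032 -0.0857 -0.1567]
  T[2,:] = [+0.0000 +0.0410 +0.0126 -0.2568 -0.4703]
  T[3,:] = [+0.0000 +0.0529 -0.1379 +0.1235 +0.1801]
  T[4,:] = [+0.0000 -0.0795 -0.1959 -0.0136 +0.2631]
|roots of det(T-λI)|: 0.5684, 0.2487, 0.0546, 0.0546, 0.0000.
spectral radius ρ = 0.5684; 0.5684 < 1: convergent.

0.5684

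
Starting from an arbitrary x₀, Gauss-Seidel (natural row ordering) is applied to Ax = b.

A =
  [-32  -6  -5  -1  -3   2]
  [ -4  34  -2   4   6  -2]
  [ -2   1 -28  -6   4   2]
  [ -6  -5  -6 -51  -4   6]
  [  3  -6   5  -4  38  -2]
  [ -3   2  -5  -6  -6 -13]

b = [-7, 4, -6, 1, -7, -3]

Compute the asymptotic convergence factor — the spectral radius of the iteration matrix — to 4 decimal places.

0.1536

Diagonal D = diag(-32, 34, -28, -51, 38, -13); L, U strict lower/upper.
Gauss-Seidel: T = -(D+L)⁻¹U, row 0 first, T[0,3] = -(-1)/(-32) = -0.0312; later rows by forward substitution.
  T[0,:] = [+0.0000, -0.1875, -0.1562, -0.0312, -0.0938, +0.0625]
  T[1,:] = [+0.0000, -0.0221, +0.0404, -0.1213, -0.1875, +0.0662]
  T[2,:] = [+0.0000, +0.0126, +0.0126, -0.2164, +0.1429, +0.0693]
  T[3,:] = [+0.0000, +0.0227, +0.0129, +0.0410, -0.0658, +0.0957]
  T[4,:] = [+0.0000, +0.0121, +0.0184, +0.0161, -0.0479, +0.0591]
  T[5,:] = [+0.0000, +0.0190, +0.0230, +0.0454, -0.0097, -0.1023]
|roots of det(T-λI)|: 0.1536, 0.0850, 0.0850, 0.0572, 0.0355, 0.0000.
ρ = 0.1536; 0.1536 < 1, so it converges for any x₀.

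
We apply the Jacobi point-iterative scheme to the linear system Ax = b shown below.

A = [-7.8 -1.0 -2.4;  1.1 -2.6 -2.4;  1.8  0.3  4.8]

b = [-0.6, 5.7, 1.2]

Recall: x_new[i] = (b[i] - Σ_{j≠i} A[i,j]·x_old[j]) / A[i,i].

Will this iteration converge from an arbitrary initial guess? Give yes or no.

yes

Let D = diag(-7.8, -2.6, 4.8); L, U the strict triangles.
Jacobi T = -D⁻¹(L+U): T[2,0] = -(1.8)/(4.8) = -0.3750; T[2,2] = 0.
  T[0,:] = [+0.0000  -0.1282  -0.3077]
  T[1,:] = [+0.4231  +0.0000  -0.9231]
  T[2,:] = [-0.3750  -0.0625  +0.0000]
|λ(T)| sorted: 0.4471, 0.2847, 0.2847.
ρ = 0.4471; 0.4471 < 1, so it converges for any x₀.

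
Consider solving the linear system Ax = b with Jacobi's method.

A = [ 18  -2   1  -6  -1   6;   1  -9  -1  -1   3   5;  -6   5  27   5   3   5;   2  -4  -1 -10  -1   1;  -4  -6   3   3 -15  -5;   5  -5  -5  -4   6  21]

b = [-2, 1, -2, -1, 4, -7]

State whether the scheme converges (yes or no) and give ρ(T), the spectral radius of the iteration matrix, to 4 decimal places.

Let D = diag(18, -9, 27, -10, -15, 21); L, U the strict triangles.
Jacobi T = -D⁻¹(L+U): T[0,5] = -(6)/(18) = -0.3333; T[0,0] = 0.
  T[0,:] = [+0.0000  +0.1111  -0.0556  +0.3333  +0.0556  -0.3333]
  T[1,:] = [+0.1111  +0.0000  -0.1111  -0.1111  +0.3333  +0.5556]
  T[2,:] = [+0.2222  -0.1852  +0.0000  -0.1852  -0.1111  -0.1852]
  T[3,:] = [+0.2000  -0.4000  -0.1000  +0.0000  -0.1000  +0.1000]
  T[4,:] = [-0.2667  -0.4000  +0.2000  +0.2000  +0.0000  -0.3333]
  T[5,:] = [-0.2381  +0.2381  +0.2381  +0.1905  -0.2857  +0.0000]
|λ(T)| sorted: 0.8344, 0.4847, 0.4847, 0.4224, 0.2446, 0.1328.
ρ(T) = max|λ| = 0.8344; 0.8344 < 1: convergent.

yes, ρ = 0.8344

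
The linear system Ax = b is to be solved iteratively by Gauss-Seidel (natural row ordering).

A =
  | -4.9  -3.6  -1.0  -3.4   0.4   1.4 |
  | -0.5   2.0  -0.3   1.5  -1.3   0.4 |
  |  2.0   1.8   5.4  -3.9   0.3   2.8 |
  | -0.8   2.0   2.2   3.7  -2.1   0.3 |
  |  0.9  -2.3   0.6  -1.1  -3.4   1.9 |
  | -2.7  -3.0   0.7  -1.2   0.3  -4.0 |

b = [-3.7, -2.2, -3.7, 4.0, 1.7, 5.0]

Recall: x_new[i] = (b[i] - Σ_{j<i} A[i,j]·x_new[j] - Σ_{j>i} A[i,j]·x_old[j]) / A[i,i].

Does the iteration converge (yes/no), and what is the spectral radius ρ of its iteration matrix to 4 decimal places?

Diagonal D = diag(-4.9, 2, 5.4, 3.7, -3.4, -4); L, U strict lower/upper.
GS T = -(D+L)⁻¹U: row 0 first, T[0,5] = -(1.4)/(-4.9) = +0.2857; later rows by forward substitution.
  T[0,:] = [+0.0000 -0.7347 -0.2041 -0.6939 +0.0816 +0.2857]
  T[1,:] = [+0.0000 -0.1837 +0.0990 -0.9235 +0.6704 -0.1286]
  T[2,:] = [+0.0000 +0.3333 +0.0426 +1.2870 -0.3093 -0.5815]
  T[3,:] = [+0.0000 -0.2578 -0.1230 -0.4161 +0.4067 +0.3959]
  T[4,:] = [+0.0000 +0.0720 -0.0737 +0.8028 -0.6181 +0.4907]
  T[5,:] = [+0.0000 +0.7747 +0.1023 +1.5712 -0.7804 -0.2802]
|roots of det(T-λI)|: 1.1864, 0.6647, 0.3493, 0.2487, 0.2487, 0.0000.
ρ(T) = max|λ| = 1.1864; 1.1864 > 1, so it fails to converge.

no, ρ = 1.1864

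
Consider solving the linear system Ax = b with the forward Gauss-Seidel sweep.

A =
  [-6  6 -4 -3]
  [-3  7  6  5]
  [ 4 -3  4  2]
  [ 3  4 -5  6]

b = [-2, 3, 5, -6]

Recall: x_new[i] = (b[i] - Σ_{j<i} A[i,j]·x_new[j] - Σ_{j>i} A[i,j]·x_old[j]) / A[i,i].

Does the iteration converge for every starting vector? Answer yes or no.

no

Write A = D+L+U with D = diag(-6, 7, 4, 6).
Gauss-Seidel: T = -(D+L)⁻¹U, row 0 first, T[0,1] = -(6)/(-6) = +1.0000; later rows by forward substitution.
  T[0,:] = [+0.0000  +1.0000  -0.6667  -0.5000]
  T[1,:] = [+0.0000  +0.4286  -1.1429  -0.9286]
  T[2,:] = [+0.0000  -0.6786  -0.1905  -0.6964]
  T[3,:] = [+0.0000  -1.3512  +0.9365  +0.2887]
|eigenvalues of T|: 1.4071, 1.0284, 0.1481, 0.0000.
spectral radius ρ = 1.4071; 1.4071 > 1: divergent.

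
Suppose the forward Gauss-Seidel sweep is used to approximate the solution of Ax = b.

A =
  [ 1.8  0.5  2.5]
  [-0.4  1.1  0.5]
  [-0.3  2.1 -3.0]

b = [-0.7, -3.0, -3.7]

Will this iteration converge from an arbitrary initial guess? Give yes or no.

yes

A = D + L + U where D = diag(1.8, 1.1, -3).
T_GS = -(D+L)⁻¹U: row 0 first, T[0,1] = -(0.5)/(1.8) = -0.2778; later rows by forward substitution.
  T[0,:] = [+0.0000, -0.2778, -1.3889]
  T[1,:] = [+0.0000, -0.1010, -0.9596]
  T[2,:] = [+0.0000, -0.0429, -0.5328]
|λ(T)| sorted: 0.6132, 0.0206, 0.0000.
spectral radius ρ = 0.6132; 0.6132 < 1 ⇒ converges.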